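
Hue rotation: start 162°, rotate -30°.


New hue = (H + rotation) mod 360
New hue = (162 -30) mod 360
= 132 mod 360
= 132°


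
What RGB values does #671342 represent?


67 → 103 (R)
13 → 19 (G)
42 → 66 (B)
= RGB(103, 19, 66)


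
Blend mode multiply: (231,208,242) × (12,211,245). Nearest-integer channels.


Multiply: C = A×B/255, rounded to nearest integer
R: 231×12/255 = 2772/255 ≈ 10.871 → 11
G: 208×211/255 = 43888/255 ≈ 172.110 → 172
B: 242×245/255 = 59290/255 ≈ 232.510 → 233
= RGB(11, 172, 233)


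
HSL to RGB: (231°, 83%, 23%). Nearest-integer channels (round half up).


H=231°, S=0.83, L=0.23
C = (1-|2L-1|)×S = (1-|-0.54|)×0.83 = 0.3818
H' = H/60 = 231/60 ≈ 3.8500; X = C×(1-|H' mod 2 - 1|) = 0.05727
m = L - C/2 = 0.23 - 0.1909 = 0.0391
Sector ⌊H'⌋ = 3 → (R',G',B') = (0.0, 0.05727, 0.3818)
RGB = ((R'+m)×255, (G'+m)×255, (B'+m)×255) = (9.9705, 24.57435, 107.3295)
Round half up → RGB(10, 25, 107)


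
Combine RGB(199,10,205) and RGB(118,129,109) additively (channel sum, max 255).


Additive: each channel = min(255, C₁+C₂)
R: 199+118 = 317 → 255
G: 10+129 = 139 → 139
B: 205+109 = 314 → 255
= RGB(255, 139, 255)


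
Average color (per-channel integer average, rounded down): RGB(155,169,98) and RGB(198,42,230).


Midpoint: each channel = ⌊(C₁+C₂)/2⌋
R: ⌊(155+198)/2⌋ = 176
G: ⌊(169+42)/2⌋ = 105
B: ⌊(98+230)/2⌋ = 164
= RGB(176, 105, 164)


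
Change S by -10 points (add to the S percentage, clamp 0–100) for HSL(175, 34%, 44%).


Original S = 34%
Adjustment = -10 percentage points
New S = 34 + (-10) = 24
Clamp to [0, 100] → 24
= HSL(175°, 24%, 44%)


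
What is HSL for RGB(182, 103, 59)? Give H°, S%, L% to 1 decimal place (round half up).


Normalize: R'=182/255≈0.7137, G'=103/255≈0.4039, B'=59/255≈0.2314
Max=182/255, Min=59/255, Δ=Max-Min=123/255
L = (Max+Min)/2 = (182+59)/510 = 241/510 = 0.47254… → L = 47.3%
L ≤ 0.5 → S = Δ/(Max+Min) = 123/(182+59) = 123/241 = 0.51037… → S = 51.0%
(the 1/255 factors cancel in S and H, so raw channel differences can be used)
Max is R' → H = 60 × (((G-B)/Δ) mod 6) = 60 × (((103-59)/123) mod 6)
  44/123 = 0.3577…
  H = 60 × 0.3577… = 21.463…° → H = 21.5°
= HSL(21.5°, 51.0%, 47.3%)


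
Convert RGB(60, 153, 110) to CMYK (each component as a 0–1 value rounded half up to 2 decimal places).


R'=60/255≈0.2353, G'=153/255≈0.6000, B'=110/255≈0.4314
K = 1 - max(R',G',B') = 1 - 153/255 = 102/255 = 0.4 → 0.40
(1-R'-K)/(1-K) simplifies to (max-R)/max with max = 153:
C = (153-60)/153 = 93/153 = 0.60784… → 0.61
M = (153-153)/153 = 0/153 = 0 → 0.00
Y = (153-110)/153 = 43/153 = 0.28104… → 0.28
= CMYK(0.61, 0.00, 0.28, 0.40)


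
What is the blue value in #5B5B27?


Color: #5B5B27
R = 5B = 91
G = 5B = 91
B = 27 = 39
Blue = 39


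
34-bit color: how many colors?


Colors = 2^bits = 2^34
= 17,179,869,184 colors


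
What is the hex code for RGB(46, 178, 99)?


R = 46 → 2E (hex)
G = 178 → B2 (hex)
B = 99 → 63 (hex)
Hex = #2EB263


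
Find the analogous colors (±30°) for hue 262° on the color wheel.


Base hue: 262°
Left analog: (262 - 30) mod 360 = 232°
Right analog: (262 + 30) mod 360 = 292°
Analogous hues = 232° and 292°


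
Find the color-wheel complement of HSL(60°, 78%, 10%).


Complement = opposite side of color wheel = hue + 180°
H' = (60 + 180) mod 360 = 240°
S and L unchanged.
= HSL(240°, 78%, 10%)


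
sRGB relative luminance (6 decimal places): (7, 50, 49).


Linearize each channel (sRGB transfer function): c = v/255; c_lin = c/12.92 if c ≤ 0.04045, else ((c+0.055)/1.055)^2.4
  R: 7/255 ≈ 0.027451 ≤ 0.04045 → 0.027451/12.92 ≈ 0.002125
  G: 50/255 ≈ 0.196078 > 0.04045 → ((0.196078+0.055)/1.055)^2.4 ≈ 0.031896
  B: 49/255 ≈ 0.192157 > 0.04045 → ((0.192157+0.055)/1.055)^2.4 ≈ 0.030713
R_lin = 0.002125, G_lin = 0.031896, B_lin = 0.030713
L = 0.2126×R + 0.7152×G + 0.0722×B
L = 0.2126×0.002125 + 0.7152×0.031896 + 0.0722×0.030713
L ≈ 0.025481


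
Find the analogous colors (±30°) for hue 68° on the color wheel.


Base hue: 68°
Left analog: (68 - 30) mod 360 = 38°
Right analog: (68 + 30) mod 360 = 98°
Analogous hues = 38° and 98°


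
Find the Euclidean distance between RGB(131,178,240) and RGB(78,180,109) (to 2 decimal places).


d = √[(R₁-R₂)² + (G₁-G₂)² + (B₁-B₂)²]
d = √[(131-78)² + (178-180)² + (240-109)²]
d = √[2809 + 4 + 17161]
d = √19974
d ≈ 141.33


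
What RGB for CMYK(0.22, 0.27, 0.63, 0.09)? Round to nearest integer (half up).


R = 255 × (1-C) × (1-K) = 255 × 0.78 × 0.91 = 180.999 → 181
G = 255 × (1-M) × (1-K) = 255 × 0.73 × 0.91 = 169.3965 → 169
B = 255 × (1-Y) × (1-K) = 255 × 0.37 × 0.91 = 85.8585 → 86
= RGB(181, 169, 86)


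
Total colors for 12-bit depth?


Colors = 2^bits = 2^12
= 4,096 colors


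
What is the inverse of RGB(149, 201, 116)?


Invert: (255-R, 255-G, 255-B)
R: 255-149 = 106
G: 255-201 = 54
B: 255-116 = 139
= RGB(106, 54, 139)


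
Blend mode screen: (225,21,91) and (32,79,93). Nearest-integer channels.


Screen: C = 255 - (255-A)×(255-B)/255, rounded to nearest integer
R: 255 - (255-225)×(255-32)/255 = 255 - 6690/255 ≈ 255 - 26.235 = 228.765 → 229
G: 255 - (255-21)×(255-79)/255 = 255 - 41184/255 ≈ 255 - 161.506 = 93.494 → 93
B: 255 - (255-91)×(255-93)/255 = 255 - 26568/255 ≈ 255 - 104.188 = 150.812 → 151
= RGB(229, 93, 151)


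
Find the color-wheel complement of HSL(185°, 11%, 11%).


Complement = opposite side of color wheel = hue + 180°
H' = (185 + 180) mod 360 = 5°
S and L unchanged.
= HSL(5°, 11%, 11%)


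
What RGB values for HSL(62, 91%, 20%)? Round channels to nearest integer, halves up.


H=62°, S=0.91, L=0.20
C = (1-|2L-1|)×S = (1-|-0.60|)×0.91 = 0.364
H' = H/60 = 62/60 ≈ 1.0333; X = C×(1-|H' mod 2 - 1|) ≈ 0.3519
m = L - C/2 = 0.20 - 0.182 = 0.018
Sector ⌊H'⌋ = 1 → (R',G',B') = (≈0.3519, 0.364, 0.0)
RGB = ((R'+m)×255, (G'+m)×255, (B'+m)×255) = (94.316, 97.41, 4.59)
Round half up → RGB(94, 97, 5)


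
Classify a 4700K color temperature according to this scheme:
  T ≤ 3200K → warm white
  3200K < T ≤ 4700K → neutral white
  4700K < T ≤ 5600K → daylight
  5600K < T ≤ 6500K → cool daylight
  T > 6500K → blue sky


Temperature: 4700K
3200K < 4700K ≤ 4700K → neutral white
Classification: neutral white


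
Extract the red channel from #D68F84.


Color: #D68F84
R = D6 = 214
G = 8F = 143
B = 84 = 132
Red = 214


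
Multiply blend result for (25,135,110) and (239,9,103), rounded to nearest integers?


Multiply: C = A×B/255, rounded to nearest integer
R: 25×239/255 = 5975/255 ≈ 23.431 → 23
G: 135×9/255 = 1215/255 ≈ 4.765 → 5
B: 110×103/255 = 11330/255 ≈ 44.431 → 44
= RGB(23, 5, 44)


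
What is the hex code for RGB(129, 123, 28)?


R = 129 → 81 (hex)
G = 123 → 7B (hex)
B = 28 → 1C (hex)
Hex = #817B1C


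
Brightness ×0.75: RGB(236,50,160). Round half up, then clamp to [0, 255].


Multiply each channel by 0.75, round half up, clamp to [0, 255]
R: 236×0.75 = 177
G: 50×0.75 = 37.5 → round → 38
B: 160×0.75 = 120
= RGB(177, 38, 120)


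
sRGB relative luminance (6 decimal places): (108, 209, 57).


Linearize each channel (sRGB transfer function): c = v/255; c_lin = c/12.92 if c ≤ 0.04045, else ((c+0.055)/1.055)^2.4
  R: 108/255 ≈ 0.423529 > 0.04045 → ((0.423529+0.055)/1.055)^2.4 ≈ 0.149960
  G: 209/255 ≈ 0.819608 > 0.04045 → ((0.819608+0.055)/1.055)^2.4 ≈ 0.637597
  B: 57/255 ≈ 0.223529 > 0.04045 → ((0.223529+0.055)/1.055)^2.4 ≈ 0.040915
R_lin = 0.149960, G_lin = 0.637597, B_lin = 0.040915
L = 0.2126×R + 0.7152×G + 0.0722×B
L = 0.2126×0.149960 + 0.7152×0.637597 + 0.0722×0.040915
L ≈ 0.490845


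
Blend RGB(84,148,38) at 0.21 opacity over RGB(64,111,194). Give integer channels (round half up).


C = α×F + (1-α)×B, with 1-α = 0.79
R: 0.21×84 + 0.79×64 = 17.64 + 50.56 = 68.20 → 68
G: 0.21×148 + 0.79×111 = 31.08 + 87.69 = 118.77 → 119
B: 0.21×38 + 0.79×194 = 7.98 + 153.26 = 161.24 → 161
= RGB(68, 119, 161)


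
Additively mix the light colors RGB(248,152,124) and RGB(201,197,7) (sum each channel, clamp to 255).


Additive: each channel = min(255, C₁+C₂)
R: 248+201 = 449 → 255
G: 152+197 = 349 → 255
B: 124+7 = 131 → 131
= RGB(255, 255, 131)


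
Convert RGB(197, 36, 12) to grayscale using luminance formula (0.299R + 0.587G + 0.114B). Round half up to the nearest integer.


Gray = 0.299×R + 0.587×G + 0.114×B
Gray = 0.299×197 + 0.587×36 + 0.114×12
Gray = 58.903 + 21.132 + 1.368
Gray = 81.403 → round half up → 81
Gray = 81


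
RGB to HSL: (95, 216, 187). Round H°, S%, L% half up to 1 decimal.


Normalize: R'=95/255≈0.3725, G'=216/255≈0.8471, B'=187/255≈0.7333
Max=216/255, Min=95/255, Δ=Max-Min=121/255
L = (Max+Min)/2 = (216+95)/510 = 311/510 = 0.60980… → L = 61.0%
L > 0.5 → S = Δ/(2-Max-Min) = 121/(510-216-95) = 121/199 = 0.60804… → S = 60.8%
(the 1/255 factors cancel in S and H, so raw channel differences can be used)
Max is G' → H = 60 × ((B-R)/Δ + 2) = 60 × ((187-95)/121 + 2)
  92/121 + 2 = 0.7603… + 2 = 2.7603…
  H = 60 × 2.7603… = 165.619…° → H = 165.6°
= HSL(165.6°, 60.8%, 61.0%)


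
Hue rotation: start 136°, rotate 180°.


New hue = (H + rotation) mod 360
New hue = (136 + 180) mod 360
= 316 mod 360
= 316°


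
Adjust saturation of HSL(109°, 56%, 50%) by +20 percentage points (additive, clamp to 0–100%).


Original S = 56%
Adjustment = +20 percentage points
New S = 56 + (20) = 76
Clamp to [0, 100] → 76
= HSL(109°, 76%, 50%)


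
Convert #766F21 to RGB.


76 → 118 (R)
6F → 111 (G)
21 → 33 (B)
= RGB(118, 111, 33)


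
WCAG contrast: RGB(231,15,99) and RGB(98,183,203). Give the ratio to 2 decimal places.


Linearize each sRGB channel c=v/255: c/12.92 if c ≤ 0.04045 else ((c+0.055)/1.055)^2.4
L = 0.2126×R_lin + 0.7152×G_lin + 0.0722×B_lin
Color 1 (231,15,99):
  R=231: 231/255≈0.9059 > 0.04045 → ((0.9059+0.055)/1.055)^2.4 ≈ 0.79910
  G=15: 15/255≈0.0588 > 0.04045 → ((0.0588+0.055)/1.055)^2.4 ≈ 0.00478
  B=99: 99/255≈0.3882 > 0.04045 → ((0.3882+0.055)/1.055)^2.4 ≈ 0.12477
  L1 = 0.2126×0.79910 + 0.7152×0.00478 + 0.0722×0.12477 ≈ 0.18231
Color 2 (98,183,203):
  R=98: 98/255≈0.3843 > 0.04045 → ((0.3843+0.055)/1.055)^2.4 ≈ 0.12214
  G=183: 183/255≈0.7176 > 0.04045 → ((0.7176+0.055)/1.055)^2.4 ≈ 0.47353
  B=203: 203/255≈0.7961 > 0.04045 → ((0.7961+0.055)/1.055)^2.4 ≈ 0.59720
  L2 = 0.2126×0.12214 + 0.7152×0.47353 + 0.0722×0.59720 ≈ 0.40775
Lighter = 0.40775, Darker = 0.18231
Ratio = (L_lighter + 0.05) / (L_darker + 0.05)
Ratio = (0.40775 + 0.05) / (0.18231 + 0.05) = 0.45775 / 0.23231 ≈ 1.9704
Ratio ≈ 1.97:1


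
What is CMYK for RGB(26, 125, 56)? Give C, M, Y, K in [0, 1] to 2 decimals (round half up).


R'=26/255≈0.1020, G'=125/255≈0.4902, B'=56/255≈0.2196
K = 1 - max(R',G',B') = 1 - 125/255 = 130/255 = 0.50980… → 0.51
(1-R'-K)/(1-K) simplifies to (max-R)/max with max = 125:
C = (125-26)/125 = 99/125 = 0.792 → 0.79
M = (125-125)/125 = 0/125 = 0 → 0.00
Y = (125-56)/125 = 69/125 = 0.552 → 0.55
= CMYK(0.79, 0.00, 0.55, 0.51)


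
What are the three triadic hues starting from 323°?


Triadic: equally spaced at 120° intervals
H1 = 323°
H2 = (323 + 120) mod 360 = 83°
H3 = (323 + 240) mod 360 = 203°
Triadic = 323°, 83°, 203°


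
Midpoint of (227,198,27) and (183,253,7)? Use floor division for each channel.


Midpoint: each channel = ⌊(C₁+C₂)/2⌋
R: ⌊(227+183)/2⌋ = 205
G: ⌊(198+253)/2⌋ = 225
B: ⌊(27+7)/2⌋ = 17
= RGB(205, 225, 17)


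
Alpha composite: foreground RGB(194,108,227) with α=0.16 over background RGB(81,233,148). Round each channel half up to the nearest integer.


C = α×F + (1-α)×B, with 1-α = 0.84
R: 0.16×194 + 0.84×81 = 31.04 + 68.04 = 99.08 → 99
G: 0.16×108 + 0.84×233 = 17.28 + 195.72 = 213.00 → 213
B: 0.16×227 + 0.84×148 = 36.32 + 124.32 = 160.64 → 161
= RGB(99, 213, 161)


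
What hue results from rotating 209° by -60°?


New hue = (H + rotation) mod 360
New hue = (209 -60) mod 360
= 149 mod 360
= 149°


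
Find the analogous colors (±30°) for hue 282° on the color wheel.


Base hue: 282°
Left analog: (282 - 30) mod 360 = 252°
Right analog: (282 + 30) mod 360 = 312°
Analogous hues = 252° and 312°


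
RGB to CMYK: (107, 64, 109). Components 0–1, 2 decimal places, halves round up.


R'=107/255≈0.4196, G'=64/255≈0.2510, B'=109/255≈0.4275
K = 1 - max(R',G',B') = 1 - 109/255 = 146/255 = 0.57254… → 0.57
(1-R'-K)/(1-K) simplifies to (max-R)/max with max = 109:
C = (109-107)/109 = 2/109 = 0.01834… → 0.02
M = (109-64)/109 = 45/109 = 0.41284… → 0.41
Y = (109-109)/109 = 0/109 = 0 → 0.00
= CMYK(0.02, 0.41, 0.00, 0.57)


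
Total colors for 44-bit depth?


Colors = 2^bits = 2^44
= 17,592,186,044,416 colors


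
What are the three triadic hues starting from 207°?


Triadic: equally spaced at 120° intervals
H1 = 207°
H2 = (207 + 120) mod 360 = 327°
H3 = (207 + 240) mod 360 = 87°
Triadic = 207°, 327°, 87°


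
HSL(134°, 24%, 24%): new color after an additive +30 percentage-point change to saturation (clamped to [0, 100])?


Original S = 24%
Adjustment = +30 percentage points
New S = 24 + (30) = 54
Clamp to [0, 100] → 54
= HSL(134°, 54%, 24%)


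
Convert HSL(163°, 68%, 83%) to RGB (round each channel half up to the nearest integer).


H=163°, S=0.68, L=0.83
C = (1-|2L-1|)×S = (1-|0.66|)×0.68 = 0.2312
H' = H/60 = 163/60 ≈ 2.7167; X = C×(1-|H' mod 2 - 1|) ≈ 0.1657
m = L - C/2 = 0.83 - 0.1156 = 0.7144
Sector ⌊H'⌋ = 2 → (R',G',B') = (0.0, 0.2312, ≈0.1657)
RGB = ((R'+m)×255, (G'+m)×255, (B'+m)×255) = (182.172, 241.128, 224.4238)
Round half up → RGB(182, 241, 224)


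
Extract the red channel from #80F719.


Color: #80F719
R = 80 = 128
G = F7 = 247
B = 19 = 25
Red = 128


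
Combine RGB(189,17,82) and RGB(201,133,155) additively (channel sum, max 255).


Additive: each channel = min(255, C₁+C₂)
R: 189+201 = 390 → 255
G: 17+133 = 150 → 150
B: 82+155 = 237 → 237
= RGB(255, 150, 237)


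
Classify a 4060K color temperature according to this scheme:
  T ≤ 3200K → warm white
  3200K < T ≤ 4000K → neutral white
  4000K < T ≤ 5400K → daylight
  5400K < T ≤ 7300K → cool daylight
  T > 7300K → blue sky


Temperature: 4060K
4000K < 4060K ≤ 5400K → daylight
Classification: daylight


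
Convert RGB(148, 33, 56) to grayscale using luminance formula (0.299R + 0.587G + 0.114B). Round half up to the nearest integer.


Gray = 0.299×R + 0.587×G + 0.114×B
Gray = 0.299×148 + 0.587×33 + 0.114×56
Gray = 44.252 + 19.371 + 6.384
Gray = 70.007 → round half up → 70
Gray = 70


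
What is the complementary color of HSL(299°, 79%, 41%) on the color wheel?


Complement = opposite side of color wheel = hue + 180°
H' = (299 + 180) mod 360 = 119°
S and L unchanged.
= HSL(119°, 79%, 41%)


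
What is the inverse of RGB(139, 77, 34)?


Invert: (255-R, 255-G, 255-B)
R: 255-139 = 116
G: 255-77 = 178
B: 255-34 = 221
= RGB(116, 178, 221)


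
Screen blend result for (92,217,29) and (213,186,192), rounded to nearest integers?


Screen: C = 255 - (255-A)×(255-B)/255, rounded to nearest integer
R: 255 - (255-92)×(255-213)/255 = 255 - 6846/255 ≈ 255 - 26.847 = 228.153 → 228
G: 255 - (255-217)×(255-186)/255 = 255 - 2622/255 ≈ 255 - 10.282 = 244.718 → 245
B: 255 - (255-29)×(255-192)/255 = 255 - 14238/255 ≈ 255 - 55.835 = 199.165 → 199
= RGB(228, 245, 199)


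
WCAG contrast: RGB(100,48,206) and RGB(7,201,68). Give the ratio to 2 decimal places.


Linearize each sRGB channel c=v/255: c/12.92 if c ≤ 0.04045 else ((c+0.055)/1.055)^2.4
L = 0.2126×R_lin + 0.7152×G_lin + 0.0722×B_lin
Color 1 (100,48,206):
  R=100: 100/255≈0.3922 > 0.04045 → ((0.3922+0.055)/1.055)^2.4 ≈ 0.12744
  G=48: 48/255≈0.1882 > 0.04045 → ((0.1882+0.055)/1.055)^2.4 ≈ 0.02956
  B=206: 206/255≈0.8078 > 0.04045 → ((0.8078+0.055)/1.055)^2.4 ≈ 0.61721
  L1 = 0.2126×0.12744 + 0.7152×0.02956 + 0.0722×0.61721 ≈ 0.09279
Color 2 (7,201,68):
  R=7: 7/255≈0.0275 ≤ 0.04045 → 0.0275/12.92 ≈ 0.00212
  G=201: 201/255≈0.7882 > 0.04045 → ((0.7882+0.055)/1.055)^2.4 ≈ 0.58408
  B=68: 68/255≈0.2667 > 0.04045 → ((0.2667+0.055)/1.055)^2.4 ≈ 0.05781
  L2 = 0.2126×0.00212 + 0.7152×0.58408 + 0.0722×0.05781 ≈ 0.42236
Lighter = 0.42236, Darker = 0.09279
Ratio = (L_lighter + 0.05) / (L_darker + 0.05)
Ratio = (0.42236 + 0.05) / (0.09279 + 0.05) = 0.47236 / 0.14279 ≈ 3.3080
Ratio ≈ 3.31:1


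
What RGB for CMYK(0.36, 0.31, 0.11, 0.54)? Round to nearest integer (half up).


R = 255 × (1-C) × (1-K) = 255 × 0.64 × 0.46 = 75.072 → 75
G = 255 × (1-M) × (1-K) = 255 × 0.69 × 0.46 = 80.937 → 81
B = 255 × (1-Y) × (1-K) = 255 × 0.89 × 0.46 = 104.397 → 104
= RGB(75, 81, 104)


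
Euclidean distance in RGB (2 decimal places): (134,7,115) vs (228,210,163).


d = √[(R₁-R₂)² + (G₁-G₂)² + (B₁-B₂)²]
d = √[(134-228)² + (7-210)² + (115-163)²]
d = √[8836 + 41209 + 2304]
d = √52349
d ≈ 228.80


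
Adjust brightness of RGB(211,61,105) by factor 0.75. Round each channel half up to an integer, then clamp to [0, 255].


Multiply each channel by 0.75, round half up, clamp to [0, 255]
R: 211×0.75 = 158.25 → round → 158
G: 61×0.75 = 45.75 → round → 46
B: 105×0.75 = 78.75 → round → 79
= RGB(158, 46, 79)


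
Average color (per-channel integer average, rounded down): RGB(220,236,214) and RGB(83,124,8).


Midpoint: each channel = ⌊(C₁+C₂)/2⌋
R: ⌊(220+83)/2⌋ = 151
G: ⌊(236+124)/2⌋ = 180
B: ⌊(214+8)/2⌋ = 111
= RGB(151, 180, 111)


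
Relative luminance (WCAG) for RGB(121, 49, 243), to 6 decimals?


Linearize each channel (sRGB transfer function): c = v/255; c_lin = c/12.92 if c ≤ 0.04045, else ((c+0.055)/1.055)^2.4
  R: 121/255 ≈ 0.474510 > 0.04045 → ((0.474510+0.055)/1.055)^2.4 ≈ 0.191202
  G: 49/255 ≈ 0.192157 > 0.04045 → ((0.192157+0.055)/1.055)^2.4 ≈ 0.030713
  B: 243/255 ≈ 0.952941 > 0.04045 → ((0.952941+0.055)/1.055)^2.4 ≈ 0.896269
R_lin = 0.191202, G_lin = 0.030713, B_lin = 0.896269
L = 0.2126×R + 0.7152×G + 0.0722×B
L = 0.2126×0.191202 + 0.7152×0.030713 + 0.0722×0.896269
L ≈ 0.127326


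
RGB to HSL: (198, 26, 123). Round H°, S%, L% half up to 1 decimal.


Normalize: R'=198/255≈0.7765, G'=26/255≈0.1020, B'=123/255≈0.4824
Max=198/255, Min=26/255, Δ=Max-Min=172/255
L = (Max+Min)/2 = (198+26)/510 = 224/510 = 0.43921… → L = 43.9%
L ≤ 0.5 → S = Δ/(Max+Min) = 172/(198+26) = 172/224 = 0.76785… → S = 76.8%
(the 1/255 factors cancel in S and H, so raw channel differences can be used)
Max is R' → H = 60 × (((G-B)/Δ) mod 6) = 60 × (((26-123)/172) mod 6)
  (-97)/172 = -0.5639…; negative, so add 6 → 5.4360…
  H = 60 × 5.4360… = 326.162…° → H = 326.2°
= HSL(326.2°, 76.8%, 43.9%)


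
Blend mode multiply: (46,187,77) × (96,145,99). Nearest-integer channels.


Multiply: C = A×B/255, rounded to nearest integer
R: 46×96/255 = 4416/255 ≈ 17.318 → 17
G: 187×145/255 = 27115/255 ≈ 106.333 → 106
B: 77×99/255 = 7623/255 ≈ 29.894 → 30
= RGB(17, 106, 30)


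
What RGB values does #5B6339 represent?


5B → 91 (R)
63 → 99 (G)
39 → 57 (B)
= RGB(91, 99, 57)


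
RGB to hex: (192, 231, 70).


R = 192 → C0 (hex)
G = 231 → E7 (hex)
B = 70 → 46 (hex)
Hex = #C0E746


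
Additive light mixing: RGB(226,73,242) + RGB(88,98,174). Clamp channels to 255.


Additive: each channel = min(255, C₁+C₂)
R: 226+88 = 314 → 255
G: 73+98 = 171 → 171
B: 242+174 = 416 → 255
= RGB(255, 171, 255)


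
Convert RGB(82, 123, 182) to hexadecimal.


R = 82 → 52 (hex)
G = 123 → 7B (hex)
B = 182 → B6 (hex)
Hex = #527BB6


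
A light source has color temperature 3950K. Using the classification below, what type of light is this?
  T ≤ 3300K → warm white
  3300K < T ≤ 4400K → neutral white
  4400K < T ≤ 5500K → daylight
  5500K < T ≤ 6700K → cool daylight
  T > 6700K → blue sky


Temperature: 3950K
3300K < 3950K ≤ 4400K → neutral white
Classification: neutral white


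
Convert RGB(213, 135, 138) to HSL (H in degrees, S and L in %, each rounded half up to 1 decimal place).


Normalize: R'=213/255≈0.8353, G'=135/255≈0.5294, B'=138/255≈0.5412
Max=213/255, Min=135/255, Δ=Max-Min=78/255
L = (Max+Min)/2 = (213+135)/510 = 348/510 = 0.68235… → L = 68.2%
L > 0.5 → S = Δ/(2-Max-Min) = 78/(510-213-135) = 78/162 = 0.48148… → S = 48.1%
(the 1/255 factors cancel in S and H, so raw channel differences can be used)
Max is R' → H = 60 × (((G-B)/Δ) mod 6) = 60 × (((135-138)/78) mod 6)
  (-3)/78 = -0.0384…; negative, so add 6 → 5.9615…
  H = 60 × 5.9615… = 357.692…° → H = 357.7°
= HSL(357.7°, 48.1%, 68.2%)


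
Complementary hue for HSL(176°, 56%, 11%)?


Complement = opposite side of color wheel = hue + 180°
H' = (176 + 180) mod 360 = 356°
S and L unchanged.
= HSL(356°, 56%, 11%)


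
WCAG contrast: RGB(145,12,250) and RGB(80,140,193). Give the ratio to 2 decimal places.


Linearize each sRGB channel c=v/255: c/12.92 if c ≤ 0.04045 else ((c+0.055)/1.055)^2.4
L = 0.2126×R_lin + 0.7152×G_lin + 0.0722×B_lin
Color 1 (145,12,250):
  R=145: 145/255≈0.5686 > 0.04045 → ((0.5686+0.055)/1.055)^2.4 ≈ 0.28315
  G=12: 12/255≈0.0471 > 0.04045 → ((0.0471+0.055)/1.055)^2.4 ≈ 0.00368
  B=250: 250/255≈0.9804 > 0.04045 → ((0.9804+0.055)/1.055)^2.4 ≈ 0.95597
  L1 = 0.2126×0.28315 + 0.7152×0.00368 + 0.0722×0.95597 ≈ 0.13185
Color 2 (80,140,193):
  R=80: 80/255≈0.3137 > 0.04045 → ((0.3137+0.055)/1.055)^2.4 ≈ 0.08022
  G=140: 140/255≈0.5490 > 0.04045 → ((0.5490+0.055)/1.055)^2.4 ≈ 0.26225
  B=193: 193/255≈0.7569 > 0.04045 → ((0.7569+0.055)/1.055)^2.4 ≈ 0.53328
  L2 = 0.2126×0.08022 + 0.7152×0.26225 + 0.0722×0.53328 ≈ 0.24312
Lighter = 0.24312, Darker = 0.13185
Ratio = (L_lighter + 0.05) / (L_darker + 0.05)
Ratio = (0.24312 + 0.05) / (0.13185 + 0.05) = 0.29312 / 0.18185 ≈ 1.6119
Ratio ≈ 1.61:1


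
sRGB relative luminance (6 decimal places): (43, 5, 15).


Linearize each channel (sRGB transfer function): c = v/255; c_lin = c/12.92 if c ≤ 0.04045, else ((c+0.055)/1.055)^2.4
  R: 43/255 ≈ 0.168627 > 0.04045 → ((0.168627+0.055)/1.055)^2.4 ≈ 0.024158
  G: 5/255 ≈ 0.019608 ≤ 0.04045 → 0.019608/12.92 ≈ 0.001518
  B: 15/255 ≈ 0.058824 > 0.04045 → ((0.058824+0.055)/1.055)^2.4 ≈ 0.004777
R_lin = 0.024158, G_lin = 0.001518, B_lin = 0.004777
L = 0.2126×R + 0.7152×G + 0.0722×B
L = 0.2126×0.024158 + 0.7152×0.001518 + 0.0722×0.004777
L ≈ 0.006566


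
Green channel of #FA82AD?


Color: #FA82AD
R = FA = 250
G = 82 = 130
B = AD = 173
Green = 130


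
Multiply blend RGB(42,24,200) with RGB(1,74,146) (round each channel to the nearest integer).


Multiply: C = A×B/255, rounded to nearest integer
R: 42×1/255 = 42/255 ≈ 0.165 → 0
G: 24×74/255 = 1776/255 ≈ 6.965 → 7
B: 200×146/255 = 29200/255 ≈ 114.510 → 115
= RGB(0, 7, 115)


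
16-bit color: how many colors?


Colors = 2^bits = 2^16
= 65,536 colors


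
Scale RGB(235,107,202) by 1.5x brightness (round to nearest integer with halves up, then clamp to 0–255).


Multiply each channel by 1.5, round half up, clamp to [0, 255]
R: 235×1.5 = 352.5 → round → 353 → clamp → 255
G: 107×1.5 = 160.5 → round → 161
B: 202×1.5 = 303 → clamp → 255
= RGB(255, 161, 255)


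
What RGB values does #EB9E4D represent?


EB → 235 (R)
9E → 158 (G)
4D → 77 (B)
= RGB(235, 158, 77)


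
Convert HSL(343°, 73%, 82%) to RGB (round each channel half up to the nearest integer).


H=343°, S=0.73, L=0.82
C = (1-|2L-1|)×S = (1-|0.64|)×0.73 = 0.2628
H' = H/60 = 343/60 ≈ 5.7167; X = C×(1-|H' mod 2 - 1|) = 0.07446
m = L - C/2 = 0.82 - 0.1314 = 0.6886
Sector ⌊H'⌋ = 5 → (R',G',B') = (0.2628, 0.0, 0.07446)
RGB = ((R'+m)×255, (G'+m)×255, (B'+m)×255) = (242.607, 175.593, 194.5803)
Round half up → RGB(243, 176, 195)


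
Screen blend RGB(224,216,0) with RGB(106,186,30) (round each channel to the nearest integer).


Screen: C = 255 - (255-A)×(255-B)/255, rounded to nearest integer
R: 255 - (255-224)×(255-106)/255 = 255 - 4619/255 ≈ 255 - 18.114 = 236.886 → 237
G: 255 - (255-216)×(255-186)/255 = 255 - 2691/255 ≈ 255 - 10.553 = 244.447 → 244
B: 255 - (255-0)×(255-30)/255 = 255 - 57375/255 ≈ 255 - 225.000 = 30.000 → 30
= RGB(237, 244, 30)


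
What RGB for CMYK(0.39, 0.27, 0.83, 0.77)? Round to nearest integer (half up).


R = 255 × (1-C) × (1-K) = 255 × 0.61 × 0.23 = 35.7765 → 36
G = 255 × (1-M) × (1-K) = 255 × 0.73 × 0.23 = 42.8145 → 43
B = 255 × (1-Y) × (1-K) = 255 × 0.17 × 0.23 = 9.9705 → 10
= RGB(36, 43, 10)


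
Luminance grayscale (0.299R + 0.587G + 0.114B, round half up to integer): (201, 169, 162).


Gray = 0.299×R + 0.587×G + 0.114×B
Gray = 0.299×201 + 0.587×169 + 0.114×162
Gray = 60.099 + 99.203 + 18.468
Gray = 177.770 → round half up → 178
Gray = 178


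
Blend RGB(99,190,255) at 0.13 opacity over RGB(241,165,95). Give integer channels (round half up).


C = α×F + (1-α)×B, with 1-α = 0.87
R: 0.13×99 + 0.87×241 = 12.87 + 209.67 = 222.54 → 223
G: 0.13×190 + 0.87×165 = 24.70 + 143.55 = 168.25 → 168
B: 0.13×255 + 0.87×95 = 33.15 + 82.65 = 115.80 → 116
= RGB(223, 168, 116)


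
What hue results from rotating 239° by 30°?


New hue = (H + rotation) mod 360
New hue = (239 + 30) mod 360
= 269 mod 360
= 269°


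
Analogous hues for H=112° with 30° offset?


Base hue: 112°
Left analog: (112 - 30) mod 360 = 82°
Right analog: (112 + 30) mod 360 = 142°
Analogous hues = 82° and 142°


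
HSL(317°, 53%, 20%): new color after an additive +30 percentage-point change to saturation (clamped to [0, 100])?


Original S = 53%
Adjustment = +30 percentage points
New S = 53 + (30) = 83
Clamp to [0, 100] → 83
= HSL(317°, 83%, 20%)


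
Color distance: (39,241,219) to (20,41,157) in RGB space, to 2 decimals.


d = √[(R₁-R₂)² + (G₁-G₂)² + (B₁-B₂)²]
d = √[(39-20)² + (241-41)² + (219-157)²]
d = √[361 + 40000 + 3844]
d = √44205
d ≈ 210.25


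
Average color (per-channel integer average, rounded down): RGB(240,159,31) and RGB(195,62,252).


Midpoint: each channel = ⌊(C₁+C₂)/2⌋
R: ⌊(240+195)/2⌋ = 217
G: ⌊(159+62)/2⌋ = 110
B: ⌊(31+252)/2⌋ = 141
= RGB(217, 110, 141)


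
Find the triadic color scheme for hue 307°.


Triadic: equally spaced at 120° intervals
H1 = 307°
H2 = (307 + 120) mod 360 = 67°
H3 = (307 + 240) mod 360 = 187°
Triadic = 307°, 67°, 187°


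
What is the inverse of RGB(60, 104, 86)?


Invert: (255-R, 255-G, 255-B)
R: 255-60 = 195
G: 255-104 = 151
B: 255-86 = 169
= RGB(195, 151, 169)


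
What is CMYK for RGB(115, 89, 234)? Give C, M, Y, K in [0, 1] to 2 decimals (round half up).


R'=115/255≈0.4510, G'=89/255≈0.3490, B'=234/255≈0.9176
K = 1 - max(R',G',B') = 1 - 234/255 = 21/255 = 0.08235… → 0.08
(1-R'-K)/(1-K) simplifies to (max-R)/max with max = 234:
C = (234-115)/234 = 119/234 = 0.50854… → 0.51
M = (234-89)/234 = 145/234 = 0.61965… → 0.62
Y = (234-234)/234 = 0/234 = 0 → 0.00
= CMYK(0.51, 0.62, 0.00, 0.08)


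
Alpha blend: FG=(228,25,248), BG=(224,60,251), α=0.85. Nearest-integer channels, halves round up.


C = α×F + (1-α)×B, with 1-α = 0.15
R: 0.85×228 + 0.15×224 = 193.80 + 33.60 = 227.40 → 227
G: 0.85×25 + 0.15×60 = 21.25 + 9.00 = 30.25 → 30
B: 0.85×248 + 0.15×251 = 210.80 + 37.65 = 248.45 → 248
= RGB(227, 30, 248)


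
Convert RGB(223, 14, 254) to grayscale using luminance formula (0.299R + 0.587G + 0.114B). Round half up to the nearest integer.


Gray = 0.299×R + 0.587×G + 0.114×B
Gray = 0.299×223 + 0.587×14 + 0.114×254
Gray = 66.677 + 8.218 + 28.956
Gray = 103.851 → round half up → 104
Gray = 104


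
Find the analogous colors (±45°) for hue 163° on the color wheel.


Base hue: 163°
Left analog: (163 - 45) mod 360 = 118°
Right analog: (163 + 45) mod 360 = 208°
Analogous hues = 118° and 208°


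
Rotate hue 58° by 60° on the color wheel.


New hue = (H + rotation) mod 360
New hue = (58 + 60) mod 360
= 118 mod 360
= 118°


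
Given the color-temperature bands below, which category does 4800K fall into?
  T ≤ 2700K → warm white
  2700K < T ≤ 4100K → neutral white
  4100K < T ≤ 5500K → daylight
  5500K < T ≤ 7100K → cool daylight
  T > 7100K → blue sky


Temperature: 4800K
4100K < 4800K ≤ 5500K → daylight
Classification: daylight


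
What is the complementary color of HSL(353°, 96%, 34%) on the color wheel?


Complement = opposite side of color wheel = hue + 180°
H' = (353 + 180) mod 360 = 173°
S and L unchanged.
= HSL(173°, 96%, 34%)


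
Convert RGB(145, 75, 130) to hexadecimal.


R = 145 → 91 (hex)
G = 75 → 4B (hex)
B = 130 → 82 (hex)
Hex = #914B82


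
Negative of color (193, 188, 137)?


Invert: (255-R, 255-G, 255-B)
R: 255-193 = 62
G: 255-188 = 67
B: 255-137 = 118
= RGB(62, 67, 118)


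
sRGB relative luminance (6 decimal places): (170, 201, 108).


Linearize each channel (sRGB transfer function): c = v/255; c_lin = c/12.92 if c ≤ 0.04045, else ((c+0.055)/1.055)^2.4
  R: 170/255 ≈ 0.666667 > 0.04045 → ((0.666667+0.055)/1.055)^2.4 ≈ 0.401978
  G: 201/255 ≈ 0.788235 > 0.04045 → ((0.788235+0.055)/1.055)^2.4 ≈ 0.584078
  B: 108/255 ≈ 0.423529 > 0.04045 → ((0.423529+0.055)/1.055)^2.4 ≈ 0.149960
R_lin = 0.401978, G_lin = 0.584078, B_lin = 0.149960
L = 0.2126×R + 0.7152×G + 0.0722×B
L = 0.2126×0.401978 + 0.7152×0.584078 + 0.0722×0.149960
L ≈ 0.514020


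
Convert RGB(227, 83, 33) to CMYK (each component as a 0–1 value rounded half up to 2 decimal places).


R'=227/255≈0.8902, G'=83/255≈0.3255, B'=33/255≈0.1294
K = 1 - max(R',G',B') = 1 - 227/255 = 28/255 = 0.10980… → 0.11
(1-R'-K)/(1-K) simplifies to (max-R)/max with max = 227:
C = (227-227)/227 = 0/227 = 0 → 0.00
M = (227-83)/227 = 144/227 = 0.63436… → 0.63
Y = (227-33)/227 = 194/227 = 0.85462… → 0.85
= CMYK(0.00, 0.63, 0.85, 0.11)


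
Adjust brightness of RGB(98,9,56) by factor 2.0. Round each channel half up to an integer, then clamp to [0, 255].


Multiply each channel by 2.0, round half up, clamp to [0, 255]
R: 98×2.0 = 196
G: 9×2.0 = 18
B: 56×2.0 = 112
= RGB(196, 18, 112)


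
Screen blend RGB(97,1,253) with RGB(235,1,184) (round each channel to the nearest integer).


Screen: C = 255 - (255-A)×(255-B)/255, rounded to nearest integer
R: 255 - (255-97)×(255-235)/255 = 255 - 3160/255 ≈ 255 - 12.392 = 242.608 → 243
G: 255 - (255-1)×(255-1)/255 = 255 - 64516/255 ≈ 255 - 253.004 = 1.996 → 2
B: 255 - (255-253)×(255-184)/255 = 255 - 142/255 ≈ 255 - 0.557 = 254.443 → 254
= RGB(243, 2, 254)


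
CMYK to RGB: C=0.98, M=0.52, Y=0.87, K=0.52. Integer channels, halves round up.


R = 255 × (1-C) × (1-K) = 255 × 0.02 × 0.48 = 2.448 → 2
G = 255 × (1-M) × (1-K) = 255 × 0.48 × 0.48 = 58.752 → 59
B = 255 × (1-Y) × (1-K) = 255 × 0.13 × 0.48 = 15.912 → 16
= RGB(2, 59, 16)


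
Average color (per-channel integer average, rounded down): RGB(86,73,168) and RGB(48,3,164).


Midpoint: each channel = ⌊(C₁+C₂)/2⌋
R: ⌊(86+48)/2⌋ = 67
G: ⌊(73+3)/2⌋ = 38
B: ⌊(168+164)/2⌋ = 166
= RGB(67, 38, 166)


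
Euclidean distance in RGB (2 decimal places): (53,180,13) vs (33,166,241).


d = √[(R₁-R₂)² + (G₁-G₂)² + (B₁-B₂)²]
d = √[(53-33)² + (180-166)² + (13-241)²]
d = √[400 + 196 + 51984]
d = √52580
d ≈ 229.30


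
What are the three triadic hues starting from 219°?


Triadic: equally spaced at 120° intervals
H1 = 219°
H2 = (219 + 120) mod 360 = 339°
H3 = (219 + 240) mod 360 = 99°
Triadic = 219°, 339°, 99°


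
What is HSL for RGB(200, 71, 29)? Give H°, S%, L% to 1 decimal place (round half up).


Normalize: R'=200/255≈0.7843, G'=71/255≈0.2784, B'=29/255≈0.1137
Max=200/255, Min=29/255, Δ=Max-Min=171/255
L = (Max+Min)/2 = (200+29)/510 = 229/510 = 0.44901… → L = 44.9%
L ≤ 0.5 → S = Δ/(Max+Min) = 171/(200+29) = 171/229 = 0.74672… → S = 74.7%
(the 1/255 factors cancel in S and H, so raw channel differences can be used)
Max is R' → H = 60 × (((G-B)/Δ) mod 6) = 60 × (((71-29)/171) mod 6)
  42/171 = 0.2456…
  H = 60 × 0.2456… = 14.736…° → H = 14.7°
= HSL(14.7°, 74.7%, 44.9%)


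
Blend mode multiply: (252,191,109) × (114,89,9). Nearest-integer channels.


Multiply: C = A×B/255, rounded to nearest integer
R: 252×114/255 = 28728/255 ≈ 112.659 → 113
G: 191×89/255 = 16999/255 ≈ 66.663 → 67
B: 109×9/255 = 981/255 ≈ 3.847 → 4
= RGB(113, 67, 4)


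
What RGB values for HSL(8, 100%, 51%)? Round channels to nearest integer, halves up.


H=8°, S=1.00, L=0.51
C = (1-|2L-1|)×S = (1-|0.02|)×1.00 = 0.98
H' = H/60 = 8/60 ≈ 0.1333; X = C×(1-|H' mod 2 - 1|) ≈ 0.1307
m = L - C/2 = 0.51 - 0.49 = 0.02
Sector ⌊H'⌋ = 0 → (R',G',B') = (0.98, ≈0.1307, 0.0)
RGB = ((R'+m)×255, (G'+m)×255, (B'+m)×255) = (255.0, 38.42, 5.1)
Round half up → RGB(255, 38, 5)


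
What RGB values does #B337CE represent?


B3 → 179 (R)
37 → 55 (G)
CE → 206 (B)
= RGB(179, 55, 206)


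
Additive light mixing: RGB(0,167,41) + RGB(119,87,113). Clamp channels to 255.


Additive: each channel = min(255, C₁+C₂)
R: 0+119 = 119 → 119
G: 167+87 = 254 → 254
B: 41+113 = 154 → 154
= RGB(119, 254, 154)


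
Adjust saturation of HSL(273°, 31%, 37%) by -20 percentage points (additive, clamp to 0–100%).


Original S = 31%
Adjustment = -20 percentage points
New S = 31 + (-20) = 11
Clamp to [0, 100] → 11
= HSL(273°, 11%, 37%)


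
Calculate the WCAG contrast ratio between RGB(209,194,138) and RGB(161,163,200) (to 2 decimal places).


Linearize each sRGB channel c=v/255: c/12.92 if c ≤ 0.04045 else ((c+0.055)/1.055)^2.4
L = 0.2126×R_lin + 0.7152×G_lin + 0.0722×B_lin
Color 1 (209,194,138):
  R=209: 209/255≈0.8196 > 0.04045 → ((0.8196+0.055)/1.055)^2.4 ≈ 0.63760
  G=194: 194/255≈0.7608 > 0.04045 → ((0.7608+0.055)/1.055)^2.4 ≈ 0.53948
  B=138: 138/255≈0.5412 > 0.04045 → ((0.5412+0.055)/1.055)^2.4 ≈ 0.25415
  L1 = 0.2126×0.63760 + 0.7152×0.53948 + 0.0722×0.25415 ≈ 0.53974
Color 2 (161,163,200):
  R=161: 161/255≈0.6314 > 0.04045 → ((0.6314+0.055)/1.055)^2.4 ≈ 0.35640
  G=163: 163/255≈0.6392 > 0.04045 → ((0.6392+0.055)/1.055)^2.4 ≈ 0.36625
  B=200: 200/255≈0.7843 > 0.04045 → ((0.7843+0.055)/1.055)^2.4 ≈ 0.57758
  L2 = 0.2126×0.35640 + 0.7152×0.36625 + 0.0722×0.57758 ≈ 0.37942
Lighter = 0.53974, Darker = 0.37942
Ratio = (L_lighter + 0.05) / (L_darker + 0.05)
Ratio = (0.53974 + 0.05) / (0.37942 + 0.05) = 0.58974 / 0.42942 ≈ 1.3734
Ratio ≈ 1.37:1


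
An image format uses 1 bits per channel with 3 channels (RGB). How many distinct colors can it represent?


Total bits = 1 bits/channel × 3 channels = 3 bits
Distinct colors = 2^3
= 8 colors


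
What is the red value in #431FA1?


Color: #431FA1
R = 43 = 67
G = 1F = 31
B = A1 = 161
Red = 67


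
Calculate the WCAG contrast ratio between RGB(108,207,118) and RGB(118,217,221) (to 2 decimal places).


Linearize each sRGB channel c=v/255: c/12.92 if c ≤ 0.04045 else ((c+0.055)/1.055)^2.4
L = 0.2126×R_lin + 0.7152×G_lin + 0.0722×B_lin
Color 1 (108,207,118):
  R=108: 108/255≈0.4235 > 0.04045 → ((0.4235+0.055)/1.055)^2.4 ≈ 0.14996
  G=207: 207/255≈0.8118 > 0.04045 → ((0.8118+0.055)/1.055)^2.4 ≈ 0.62396
  B=118: 118/255≈0.4627 > 0.04045 → ((0.4627+0.055)/1.055)^2.4 ≈ 0.18116
  L1 = 0.2126×0.14996 + 0.7152×0.62396 + 0.0722×0.18116 ≈ 0.49122
Color 2 (118,217,221):
  R=118: 118/255≈0.4627 > 0.04045 → ((0.4627+0.055)/1.055)^2.4 ≈ 0.18116
  G=217: 217/255≈0.8510 > 0.04045 → ((0.8510+0.055)/1.055)^2.4 ≈ 0.69387
  B=221: 221/255≈0.8667 > 0.04045 → ((0.8667+0.055)/1.055)^2.4 ≈ 0.72306
  L2 = 0.2126×0.18116 + 0.7152×0.69387 + 0.0722×0.72306 ≈ 0.58698
Lighter = 0.58698, Darker = 0.49122
Ratio = (L_lighter + 0.05) / (L_darker + 0.05)
Ratio = (0.58698 + 0.05) / (0.49122 + 0.05) = 0.63698 / 0.54122 ≈ 1.1769
Ratio ≈ 1.18:1


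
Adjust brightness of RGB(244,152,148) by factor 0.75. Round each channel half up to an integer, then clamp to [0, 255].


Multiply each channel by 0.75, round half up, clamp to [0, 255]
R: 244×0.75 = 183
G: 152×0.75 = 114
B: 148×0.75 = 111
= RGB(183, 114, 111)


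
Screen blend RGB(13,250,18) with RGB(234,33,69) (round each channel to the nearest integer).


Screen: C = 255 - (255-A)×(255-B)/255, rounded to nearest integer
R: 255 - (255-13)×(255-234)/255 = 255 - 5082/255 ≈ 255 - 19.929 = 235.071 → 235
G: 255 - (255-250)×(255-33)/255 = 255 - 1110/255 ≈ 255 - 4.353 = 250.647 → 251
B: 255 - (255-18)×(255-69)/255 = 255 - 44082/255 ≈ 255 - 172.871 = 82.129 → 82
= RGB(235, 251, 82)


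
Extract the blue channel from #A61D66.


Color: #A61D66
R = A6 = 166
G = 1D = 29
B = 66 = 102
Blue = 102


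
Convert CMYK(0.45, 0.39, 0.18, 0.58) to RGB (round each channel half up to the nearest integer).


R = 255 × (1-C) × (1-K) = 255 × 0.55 × 0.42 = 58.905 → 59
G = 255 × (1-M) × (1-K) = 255 × 0.61 × 0.42 = 65.331 → 65
B = 255 × (1-Y) × (1-K) = 255 × 0.82 × 0.42 = 87.822 → 88
= RGB(59, 65, 88)


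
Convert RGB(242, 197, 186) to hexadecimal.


R = 242 → F2 (hex)
G = 197 → C5 (hex)
B = 186 → BA (hex)
Hex = #F2C5BA


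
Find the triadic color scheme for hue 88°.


Triadic: equally spaced at 120° intervals
H1 = 88°
H2 = (88 + 120) mod 360 = 208°
H3 = (88 + 240) mod 360 = 328°
Triadic = 88°, 208°, 328°


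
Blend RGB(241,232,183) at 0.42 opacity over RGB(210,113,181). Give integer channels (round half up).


C = α×F + (1-α)×B, with 1-α = 0.58
R: 0.42×241 + 0.58×210 = 101.22 + 121.80 = 223.02 → 223
G: 0.42×232 + 0.58×113 = 97.44 + 65.54 = 162.98 → 163
B: 0.42×183 + 0.58×181 = 76.86 + 104.98 = 181.84 → 182
= RGB(223, 163, 182)


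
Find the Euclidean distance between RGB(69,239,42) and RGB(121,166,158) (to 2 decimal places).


d = √[(R₁-R₂)² + (G₁-G₂)² + (B₁-B₂)²]
d = √[(69-121)² + (239-166)² + (42-158)²]
d = √[2704 + 5329 + 13456]
d = √21489
d ≈ 146.59


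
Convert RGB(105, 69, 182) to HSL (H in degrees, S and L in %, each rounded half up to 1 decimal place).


Normalize: R'=105/255≈0.4118, G'=69/255≈0.2706, B'=182/255≈0.7137
Max=182/255, Min=69/255, Δ=Max-Min=113/255
L = (Max+Min)/2 = (182+69)/510 = 251/510 = 0.49215… → L = 49.2%
L ≤ 0.5 → S = Δ/(Max+Min) = 113/(182+69) = 113/251 = 0.45019… → S = 45.0%
(the 1/255 factors cancel in S and H, so raw channel differences can be used)
Max is B' → H = 60 × ((R-G)/Δ + 4) = 60 × ((105-69)/113 + 4)
  36/113 + 4 = 0.3185… + 4 = 4.3185…
  H = 60 × 4.3185… = 259.115…° → H = 259.1°
= HSL(259.1°, 45.0%, 49.2%)


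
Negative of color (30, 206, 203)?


Invert: (255-R, 255-G, 255-B)
R: 255-30 = 225
G: 255-206 = 49
B: 255-203 = 52
= RGB(225, 49, 52)


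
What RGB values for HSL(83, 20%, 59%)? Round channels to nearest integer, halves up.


H=83°, S=0.20, L=0.59
C = (1-|2L-1|)×S = (1-|0.18|)×0.20 = 0.164
H' = H/60 = 83/60 ≈ 1.3833; X = C×(1-|H' mod 2 - 1|) ≈ 0.1011
m = L - C/2 = 0.59 - 0.082 = 0.508
Sector ⌊H'⌋ = 1 → (R',G',B') = (≈0.1011, 0.164, 0.0)
RGB = ((R'+m)×255, (G'+m)×255, (B'+m)×255) = (155.329, 171.36, 129.54)
Round half up → RGB(155, 171, 130)
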